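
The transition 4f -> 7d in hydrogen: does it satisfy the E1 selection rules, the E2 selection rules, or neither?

E1

Δl = 2 − 3 = -1; l_i + l_f = 5.
E1 (Δl = ±1): satisfied.
E2 (Δl = 0,±2, l_i+l_f ≥ 2): not satisfied.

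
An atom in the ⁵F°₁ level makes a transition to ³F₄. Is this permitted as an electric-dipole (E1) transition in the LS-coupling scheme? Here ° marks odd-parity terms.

forbidden

Initial level: S=2, L=3, J=1, parity odd. Final level: S=1, L=3, J=4, parity even.
Parity must change: odd → even — passes.
ΔS = 0: S: 2 → 1 — fails.
ΔL = 0, ±1 (not L=0↔0): L: 3 → 3, ΔL = +0 — passes.
ΔJ = 0, ±1 (not J=0↔0): J: 1 → 4, ΔJ = +3 — fails.
Rule(s) violated: ΔS, ΔJ.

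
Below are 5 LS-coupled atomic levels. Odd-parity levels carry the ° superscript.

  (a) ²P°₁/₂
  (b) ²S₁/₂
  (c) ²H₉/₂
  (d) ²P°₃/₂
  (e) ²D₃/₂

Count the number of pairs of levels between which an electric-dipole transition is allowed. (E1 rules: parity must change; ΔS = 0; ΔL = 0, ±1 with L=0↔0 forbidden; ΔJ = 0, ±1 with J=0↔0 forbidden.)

(a)–(b): allowed.
(a)–(c): forbidden (ΔL, ΔJ).
(a)–(d): forbidden (parity).
(a)–(e): allowed.
(b)–(c): forbidden (parity, ΔL, ΔJ).
(b)–(d): allowed.
(b)–(e): forbidden (parity, ΔL).
(c)–(d): forbidden (ΔL, ΔJ).
(c)–(e): forbidden (parity, ΔL, ΔJ).
(d)–(e): allowed.
Allowed pairs: 4 of 10.

4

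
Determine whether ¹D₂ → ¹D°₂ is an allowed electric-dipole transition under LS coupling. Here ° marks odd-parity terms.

allowed

ΔJ = 0, ±1 (not J=0↔0): J: 2 → 2, ΔJ = +0 — passes.
Parity must change: even → odd — passes.
ΔS = 0: S: 0 → 0 — passes.
ΔL = 0, ±1 (not L=0↔0): L: 2 → 2, ΔL = +0 — passes.
All four E1 rules are satisfied.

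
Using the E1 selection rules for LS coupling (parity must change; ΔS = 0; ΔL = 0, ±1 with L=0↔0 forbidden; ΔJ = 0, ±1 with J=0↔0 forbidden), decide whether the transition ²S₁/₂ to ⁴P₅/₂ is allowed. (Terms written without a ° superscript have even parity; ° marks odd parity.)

forbidden

Initial level: S=1/2, L=0, J=1/2, parity even. Final level: S=3/2, L=1, J=5/2, parity even.
Parity must change: even → even — ✗.
ΔS = 0: S: 1/2 → 3/2 — ✗.
ΔL = 0, ±1 (not L=0↔0): L: 0 → 1, ΔL = +1 — ✓.
ΔJ = 0, ±1 (not J=0↔0): J: 1/2 → 5/2, ΔJ = +2 — ✗.
Rule(s) violated: parity, ΔS, ΔJ.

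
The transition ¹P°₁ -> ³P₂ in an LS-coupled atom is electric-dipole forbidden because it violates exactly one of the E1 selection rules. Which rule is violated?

Parity must change: odd → even — ok.
ΔS = 0: S: 0 → 1 — fails.
ΔL = 0, ±1 (not L=0↔0): L: 1 → 1, ΔL = +0 — ok.
ΔJ = 0, ±1 (not J=0↔0): J: 1 → 2, ΔJ = +1 — ok.

the ΔS = 0 rule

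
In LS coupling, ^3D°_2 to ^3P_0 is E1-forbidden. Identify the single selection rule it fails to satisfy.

Reading off the term symbols: S 1→1, L 2→1, J 2→0, parity odd→even.
ΔS = 0: S: 1 → 1 — satisfied.
ΔL = 0, ±1 (not L=0↔0): L: 2 → 1, ΔL = -1 — satisfied.
Parity must change: odd → even — satisfied.
ΔJ = 0, ±1 (not J=0↔0): J: 2 → 0, ΔJ = -2 — violated.

the ΔJ = 0, ±1 rule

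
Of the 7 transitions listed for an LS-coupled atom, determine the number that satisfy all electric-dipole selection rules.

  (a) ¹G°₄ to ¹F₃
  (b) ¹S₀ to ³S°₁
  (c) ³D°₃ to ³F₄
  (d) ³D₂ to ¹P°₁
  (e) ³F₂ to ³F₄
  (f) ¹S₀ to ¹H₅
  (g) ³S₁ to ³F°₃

(a) allowed
(b) forbidden (ΔS, ΔL fail)
(c) allowed
(d) forbidden (ΔS fails)
(e) forbidden (parity, ΔJ fail)
(f) forbidden (parity, ΔL, ΔJ fail)
(g) forbidden (ΔL, ΔJ fail)
Total allowed: 2 of 7.

2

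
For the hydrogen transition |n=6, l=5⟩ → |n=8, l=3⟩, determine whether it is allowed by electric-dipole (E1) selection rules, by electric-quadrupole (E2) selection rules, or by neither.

Δl = 3 − 5 = -2; l_i + l_f = 8.
E1 (Δl = ±1): not satisfied.
E2 (Δl = 0,±2, l_i+l_f ≥ 2): satisfied.

E2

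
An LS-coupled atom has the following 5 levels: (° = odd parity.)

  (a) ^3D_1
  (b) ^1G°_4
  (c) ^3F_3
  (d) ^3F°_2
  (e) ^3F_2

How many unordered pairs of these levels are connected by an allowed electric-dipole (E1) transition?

3

(a)–(b): forbidden (ΔS, ΔL, ΔJ).
(a)–(c): forbidden (parity, ΔJ).
(a)–(d): allowed.
(a)–(e): forbidden (parity).
(b)–(c): forbidden (ΔS).
(b)–(d): forbidden (parity, ΔS, ΔJ).
(b)–(e): forbidden (ΔS, ΔJ).
(c)–(d): allowed.
(c)–(e): forbidden (parity).
(d)–(e): allowed.
Allowed pairs: 3 of 10.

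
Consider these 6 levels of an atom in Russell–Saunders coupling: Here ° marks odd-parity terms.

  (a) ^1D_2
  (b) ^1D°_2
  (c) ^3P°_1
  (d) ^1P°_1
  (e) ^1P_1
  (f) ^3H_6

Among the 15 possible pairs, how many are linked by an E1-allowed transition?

(a)–(b): allowed.
(a)–(c): forbidden (ΔS).
(a)–(d): allowed.
(a)–(e): forbidden (parity).
(a)–(f): forbidden (parity, ΔS, ΔL, ΔJ).
(b)–(c): forbidden (parity, ΔS).
(b)–(d): forbidden (parity).
(b)–(e): allowed.
(b)–(f): forbidden (ΔS, ΔL, ΔJ).
(c)–(d): forbidden (parity, ΔS).
(c)–(e): forbidden (ΔS).
(c)–(f): forbidden (ΔL, ΔJ).
(d)–(e): allowed.
(d)–(f): forbidden (ΔS, ΔL, ΔJ).
(e)–(f): forbidden (parity, ΔS, ΔL, ΔJ).
Allowed pairs: 4 of 15.

4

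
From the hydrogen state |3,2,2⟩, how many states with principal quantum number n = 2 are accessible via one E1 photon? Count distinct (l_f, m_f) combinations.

E1 requires Δl = ±1, so l_f ∈ {1, 3}; with 0 ≤ l_f ≤ n_f−1 = 1, the allowed l_f values are {1}.
For l_f = 1: m_f ∈ {m_i−1, m_i, m_i+1} ∩ [−1, 1] = {1} → 1 state.
Total: 1.

1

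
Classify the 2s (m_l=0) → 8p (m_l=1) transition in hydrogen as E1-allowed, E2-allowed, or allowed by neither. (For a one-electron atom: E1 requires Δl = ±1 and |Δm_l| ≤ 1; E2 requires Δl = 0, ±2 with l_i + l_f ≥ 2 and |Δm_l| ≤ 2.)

E1

Δl = 1 − 0 = +1; l_i + l_f = 1.
Δm_l = +1.
E1 (Δl = ±1, |Δm_l| ≤ 1): satisfied.
E2 (Δl = 0,±2, l_i+l_f ≥ 2, |Δm_l| ≤ 2): not satisfied.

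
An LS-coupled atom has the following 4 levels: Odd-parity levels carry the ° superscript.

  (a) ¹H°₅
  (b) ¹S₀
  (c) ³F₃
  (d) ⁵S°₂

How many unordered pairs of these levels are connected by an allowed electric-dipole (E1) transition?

(a)–(b): forbidden (ΔL, ΔJ).
(a)–(c): forbidden (ΔS, ΔL, ΔJ).
(a)–(d): forbidden (parity, ΔS, ΔL, ΔJ).
(b)–(c): forbidden (parity, ΔS, ΔL, ΔJ).
(b)–(d): forbidden (ΔS, ΔL, ΔJ).
(c)–(d): forbidden (ΔS, ΔL).
Allowed pairs: 0 of 6.

0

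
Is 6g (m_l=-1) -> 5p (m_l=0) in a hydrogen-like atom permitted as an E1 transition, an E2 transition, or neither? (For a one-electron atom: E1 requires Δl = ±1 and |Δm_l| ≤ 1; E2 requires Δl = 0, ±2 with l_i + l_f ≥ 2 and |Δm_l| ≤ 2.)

neither

Δl = 1 − 4 = -3; l_i + l_f = 5.
Δm_l = +1.
E1 (Δl = ±1, |Δm_l| ≤ 1): not satisfied.
E2 (Δl = 0,±2, l_i+l_f ≥ 2, |Δm_l| ≤ 2): not satisfied.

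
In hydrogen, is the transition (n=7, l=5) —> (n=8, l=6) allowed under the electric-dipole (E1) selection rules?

allowed

Initial l = 5, final l = 6, so Δl = +1. E1 requires Δl = ±1: passes.
All E1 selection rules are satisfied.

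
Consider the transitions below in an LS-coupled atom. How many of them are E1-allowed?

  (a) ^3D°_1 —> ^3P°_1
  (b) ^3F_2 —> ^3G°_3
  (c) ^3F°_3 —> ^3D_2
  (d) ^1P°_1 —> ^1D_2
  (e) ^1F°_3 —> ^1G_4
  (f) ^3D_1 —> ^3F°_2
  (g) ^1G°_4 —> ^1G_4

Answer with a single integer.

6

(a) forbidden (parity fails)
(b) allowed
(c) allowed
(d) allowed
(e) allowed
(f) allowed
(g) allowed
Total allowed: 6 of 7.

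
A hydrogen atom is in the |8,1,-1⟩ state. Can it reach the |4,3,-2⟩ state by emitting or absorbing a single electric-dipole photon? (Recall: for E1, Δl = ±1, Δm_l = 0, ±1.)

Δl = 3 − 1 = +2; the E1 rule Δl = ±1 is fails.
Δm_l = -2 − (-1) = -1. E1 requires Δm_l = 0, ±1: passes.
The transition is electric-dipole forbidden.

forbidden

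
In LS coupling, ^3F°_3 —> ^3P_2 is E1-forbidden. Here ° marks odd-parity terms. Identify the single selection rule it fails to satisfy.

the ΔL = 0, ±1 rule

Reading off the term symbols: S 1→1, L 3→1, J 3→2, parity odd→even.
Parity must change: odd → even — satisfied.
ΔS = 0: S: 1 → 1 — satisfied.
ΔL = 0, ±1 (not L=0↔0): L: 3 → 1, ΔL = -2 — violated.
ΔJ = 0, ±1 (not J=0↔0): J: 3 → 2, ΔJ = -1 — satisfied.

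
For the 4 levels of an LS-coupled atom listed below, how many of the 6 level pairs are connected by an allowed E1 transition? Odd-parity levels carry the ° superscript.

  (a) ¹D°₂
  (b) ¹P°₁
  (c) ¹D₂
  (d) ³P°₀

(a)–(b): forbidden (parity).
(a)–(c): allowed.
(a)–(d): forbidden (parity, ΔS, ΔJ).
(b)–(c): allowed.
(b)–(d): forbidden (parity, ΔS).
(c)–(d): forbidden (ΔS, ΔJ).
Allowed pairs: 2 of 6.

2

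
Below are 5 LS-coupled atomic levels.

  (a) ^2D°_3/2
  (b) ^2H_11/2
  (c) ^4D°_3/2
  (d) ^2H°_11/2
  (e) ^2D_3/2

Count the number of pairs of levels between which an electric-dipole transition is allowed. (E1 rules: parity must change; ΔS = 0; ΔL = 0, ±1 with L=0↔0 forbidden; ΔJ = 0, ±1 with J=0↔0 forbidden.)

2

(a)–(b): forbidden (ΔL, ΔJ).
(a)–(c): forbidden (parity, ΔS).
(a)–(d): forbidden (parity, ΔL, ΔJ).
(a)–(e): allowed.
(b)–(c): forbidden (ΔS, ΔL, ΔJ).
(b)–(d): allowed.
(b)–(e): forbidden (parity, ΔL, ΔJ).
(c)–(d): forbidden (parity, ΔS, ΔL, ΔJ).
(c)–(e): forbidden (ΔS).
(d)–(e): forbidden (ΔL, ΔJ).
Allowed pairs: 2 of 10.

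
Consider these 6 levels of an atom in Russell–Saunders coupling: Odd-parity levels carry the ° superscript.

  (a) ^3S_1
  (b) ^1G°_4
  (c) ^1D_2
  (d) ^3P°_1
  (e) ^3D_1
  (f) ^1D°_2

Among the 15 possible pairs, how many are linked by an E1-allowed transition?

3

(a)–(b): forbidden (ΔS, ΔL, ΔJ).
(a)–(c): forbidden (parity, ΔS, ΔL).
(a)–(d): allowed.
(a)–(e): forbidden (parity, ΔL).
(a)–(f): forbidden (ΔS, ΔL).
(b)–(c): forbidden (ΔL, ΔJ).
(b)–(d): forbidden (parity, ΔS, ΔL, ΔJ).
(b)–(e): forbidden (ΔS, ΔL, ΔJ).
(b)–(f): forbidden (parity, ΔL, ΔJ).
(c)–(d): forbidden (ΔS).
(c)–(e): forbidden (parity, ΔS).
(c)–(f): allowed.
(d)–(e): allowed.
(d)–(f): forbidden (parity, ΔS).
(e)–(f): forbidden (ΔS).
Allowed pairs: 3 of 15.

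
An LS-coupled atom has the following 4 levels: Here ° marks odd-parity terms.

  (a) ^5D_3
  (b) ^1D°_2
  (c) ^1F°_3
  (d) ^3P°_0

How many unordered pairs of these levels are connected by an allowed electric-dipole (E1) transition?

(a)–(b): forbidden (ΔS).
(a)–(c): forbidden (ΔS).
(a)–(d): forbidden (ΔS, ΔJ).
(b)–(c): forbidden (parity).
(b)–(d): forbidden (parity, ΔS, ΔJ).
(c)–(d): forbidden (parity, ΔS, ΔL, ΔJ).
Allowed pairs: 0 of 6.

0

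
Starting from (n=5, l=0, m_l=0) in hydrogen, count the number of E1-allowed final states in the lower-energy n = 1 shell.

E1 requires l_f ∈ {-1, 1}, but neither lies in [0, 0], so no final state is reachable.
Total: 0.

0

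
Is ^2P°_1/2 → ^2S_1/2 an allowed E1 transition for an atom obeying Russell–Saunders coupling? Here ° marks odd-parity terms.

Parity must change: odd → even — ✓.
ΔS = 0: S: 1/2 → 1/2 — ✓.
ΔL = 0, ±1 (not L=0↔0): L: 1 → 0, ΔL = -1 — ✓.
ΔJ = 0, ±1 (not J=0↔0): J: 1/2 → 1/2, ΔJ = +0 — ✓.
All four E1 rules are satisfied.

allowed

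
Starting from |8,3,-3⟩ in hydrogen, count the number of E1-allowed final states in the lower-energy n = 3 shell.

E1 requires Δl = ±1, so l_f ∈ {2, 4}; with 0 ≤ l_f ≤ n_f−1 = 2, the allowed l_f values are {2}.
For l_f = 2: m_f ∈ {m_i−1, m_i, m_i+1} ∩ [−2, 2] = {-2} → 1 state.
Total: 1.

1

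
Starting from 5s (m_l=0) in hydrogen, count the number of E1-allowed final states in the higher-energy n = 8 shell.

E1 requires Δl = ±1, so l_f ∈ {-1, 1}; with 0 ≤ l_f ≤ n_f−1 = 7, the allowed l_f values are {1}.
For l_f = 1: m_f ∈ {m_i−1, m_i, m_i+1} ∩ [−1, 1] = {-1, 0, 1} → 3 states.
Total: 3.

3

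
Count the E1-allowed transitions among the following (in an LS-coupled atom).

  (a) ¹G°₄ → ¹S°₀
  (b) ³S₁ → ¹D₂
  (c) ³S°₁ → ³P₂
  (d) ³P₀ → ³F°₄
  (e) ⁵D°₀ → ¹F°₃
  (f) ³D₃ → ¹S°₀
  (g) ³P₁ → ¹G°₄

(a) forbidden (parity, ΔL, ΔJ fail)
(b) forbidden (parity, ΔS, ΔL fail)
(c) allowed
(d) forbidden (ΔL, ΔJ fail)
(e) forbidden (parity, ΔS, ΔJ fail)
(f) forbidden (ΔS, ΔL, ΔJ fail)
(g) forbidden (ΔS, ΔL, ΔJ fail)
Total allowed: 1 of 7.

1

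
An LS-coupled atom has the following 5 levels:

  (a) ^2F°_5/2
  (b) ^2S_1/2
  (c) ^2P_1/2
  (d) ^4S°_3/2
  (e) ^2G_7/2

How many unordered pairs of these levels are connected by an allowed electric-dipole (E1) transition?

1

(a)–(b): forbidden (ΔL, ΔJ).
(a)–(c): forbidden (ΔL, ΔJ).
(a)–(d): forbidden (parity, ΔS, ΔL).
(a)–(e): allowed.
(b)–(c): forbidden (parity).
(b)–(d): forbidden (ΔS, ΔL).
(b)–(e): forbidden (parity, ΔL, ΔJ).
(c)–(d): forbidden (ΔS).
(c)–(e): forbidden (parity, ΔL, ΔJ).
(d)–(e): forbidden (ΔS, ΔL, ΔJ).
Allowed pairs: 1 of 10.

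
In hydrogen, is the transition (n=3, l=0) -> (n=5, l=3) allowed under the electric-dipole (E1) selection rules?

l: 0 → 3 (Δl = +3). Δl = ±1 fails.
The transition is electric-dipole forbidden.

forbidden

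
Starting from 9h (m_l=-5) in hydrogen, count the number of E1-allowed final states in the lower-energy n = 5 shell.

E1 requires Δl = ±1, so l_f ∈ {4, 6}; with 0 ≤ l_f ≤ n_f−1 = 4, the allowed l_f values are {4}.
For l_f = 4: m_f ∈ {m_i−1, m_i, m_i+1} ∩ [−4, 4] = {-4} → 1 state.
Total: 1.

1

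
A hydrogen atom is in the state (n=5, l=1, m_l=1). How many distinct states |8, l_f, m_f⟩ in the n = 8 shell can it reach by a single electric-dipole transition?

4

E1 requires Δl = ±1, so l_f ∈ {0, 2}; with 0 ≤ l_f ≤ n_f−1 = 7, the allowed l_f values are {0, 2}.
For l_f = 0: m_f ∈ {m_i−1, m_i, m_i+1} ∩ [−0, 0] = {0} → 1 state.
For l_f = 2: m_f ∈ {m_i−1, m_i, m_i+1} ∩ [−2, 2] = {0, 1, 2} → 3 states.
Total: 4.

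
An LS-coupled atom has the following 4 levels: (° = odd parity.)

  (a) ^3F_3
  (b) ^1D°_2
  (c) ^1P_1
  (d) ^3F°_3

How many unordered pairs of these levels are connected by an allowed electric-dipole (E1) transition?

(a)–(b): forbidden (ΔS).
(a)–(c): forbidden (parity, ΔS, ΔL, ΔJ).
(a)–(d): allowed.
(b)–(c): allowed.
(b)–(d): forbidden (parity, ΔS).
(c)–(d): forbidden (ΔS, ΔL, ΔJ).
Allowed pairs: 2 of 6.

2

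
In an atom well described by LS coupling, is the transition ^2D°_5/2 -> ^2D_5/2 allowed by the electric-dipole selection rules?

Reading off the term symbols: S 1/2→1/2, L 2→2, J 5/2→5/2, parity odd→even.
Parity must change: odd → even — ✓.
ΔS = 0: S: 1/2 → 1/2 — ✓.
ΔL = 0, ±1 (not L=0↔0): L: 2 → 2, ΔL = +0 — ✓.
ΔJ = 0, ±1 (not J=0↔0): J: 5/2 → 5/2, ΔJ = +0 — ✓.
All four E1 rules are satisfied.

allowed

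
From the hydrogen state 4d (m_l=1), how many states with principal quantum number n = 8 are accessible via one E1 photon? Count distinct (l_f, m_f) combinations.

E1 requires Δl = ±1, so l_f ∈ {1, 3}; with 0 ≤ l_f ≤ n_f−1 = 7, the allowed l_f values are {1, 3}.
For l_f = 1: m_f ∈ {m_i−1, m_i, m_i+1} ∩ [−1, 1] = {0, 1} → 2 states.
For l_f = 3: m_f ∈ {m_i−1, m_i, m_i+1} ∩ [−3, 3] = {0, 1, 2} → 3 states.
Total: 5.

5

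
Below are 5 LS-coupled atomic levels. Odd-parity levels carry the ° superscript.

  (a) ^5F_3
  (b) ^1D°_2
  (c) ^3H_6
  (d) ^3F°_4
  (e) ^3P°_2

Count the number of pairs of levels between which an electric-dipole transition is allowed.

0

(a)–(b): forbidden (ΔS).
(a)–(c): forbidden (parity, ΔS, ΔL, ΔJ).
(a)–(d): forbidden (ΔS).
(a)–(e): forbidden (ΔS, ΔL).
(b)–(c): forbidden (ΔS, ΔL, ΔJ).
(b)–(d): forbidden (parity, ΔS, ΔJ).
(b)–(e): forbidden (parity, ΔS).
(c)–(d): forbidden (ΔL, ΔJ).
(c)–(e): forbidden (ΔL, ΔJ).
(d)–(e): forbidden (parity, ΔL, ΔJ).
Allowed pairs: 0 of 10.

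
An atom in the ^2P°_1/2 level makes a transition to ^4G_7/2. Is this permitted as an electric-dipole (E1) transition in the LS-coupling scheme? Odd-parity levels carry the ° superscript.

Initial level: S=1/2, L=1, J=1/2, parity odd. Final level: S=3/2, L=4, J=7/2, parity even.
Parity must change: odd → even — ok.
ΔL = 0, ±1 (not L=0↔0): L: 1 → 4, ΔL = +3 — fails.
ΔS = 0: S: 1/2 → 3/2 — fails.
ΔJ = 0, ±1 (not J=0↔0): J: 1/2 → 7/2, ΔJ = +3 — fails.
Rule(s) violated: ΔS, ΔL, ΔJ.

forbidden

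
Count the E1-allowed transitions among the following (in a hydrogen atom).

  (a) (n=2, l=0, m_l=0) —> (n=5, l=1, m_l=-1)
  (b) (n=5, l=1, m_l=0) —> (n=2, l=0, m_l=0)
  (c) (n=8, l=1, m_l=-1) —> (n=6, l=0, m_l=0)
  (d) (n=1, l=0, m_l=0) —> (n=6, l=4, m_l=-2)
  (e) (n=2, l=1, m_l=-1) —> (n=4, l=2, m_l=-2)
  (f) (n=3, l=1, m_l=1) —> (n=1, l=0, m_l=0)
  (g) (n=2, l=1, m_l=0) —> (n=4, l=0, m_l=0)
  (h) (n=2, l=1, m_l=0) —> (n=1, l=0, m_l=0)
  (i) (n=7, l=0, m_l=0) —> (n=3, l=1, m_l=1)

(a) allowed
(b) allowed
(c) allowed
(d) forbidden — Δl = +4 (E1 requires Δl = ±1); Δm_l = -2 (E1 requires Δm_l = 0, ±1)
(e) allowed
(f) allowed
(g) allowed
(h) allowed
(i) allowed
Total allowed: 8 of 9.

8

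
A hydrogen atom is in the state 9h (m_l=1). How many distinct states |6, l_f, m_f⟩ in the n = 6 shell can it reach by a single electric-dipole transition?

3

E1 requires Δl = ±1, so l_f ∈ {4, 6}; with 0 ≤ l_f ≤ n_f−1 = 5, the allowed l_f values are {4}.
For l_f = 4: m_f ∈ {m_i−1, m_i, m_i+1} ∩ [−4, 4] = {0, 1, 2} → 3 states.
Total: 3.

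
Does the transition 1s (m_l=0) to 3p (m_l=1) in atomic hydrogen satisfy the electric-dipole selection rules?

l: 0 → 1 (Δl = +1). Δl = ±1 passes.
Δm_l = 1 − (0) = +1. E1 requires Δm_l = 0, ±1: passes.
All E1 selection rules are satisfied.

allowed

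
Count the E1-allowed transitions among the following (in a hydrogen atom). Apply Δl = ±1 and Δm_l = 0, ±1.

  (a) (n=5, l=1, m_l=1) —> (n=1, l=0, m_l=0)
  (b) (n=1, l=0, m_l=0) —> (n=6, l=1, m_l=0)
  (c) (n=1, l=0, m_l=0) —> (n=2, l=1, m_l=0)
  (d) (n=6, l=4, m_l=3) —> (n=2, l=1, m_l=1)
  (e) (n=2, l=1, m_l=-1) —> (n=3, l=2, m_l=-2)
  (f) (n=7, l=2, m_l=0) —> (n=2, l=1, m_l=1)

(a) allowed
(b) allowed
(c) allowed
(d) forbidden — Δl = -3 (E1 requires Δl = ±1); Δm_l = -2 (E1 requires Δm_l = 0, ±1)
(e) allowed
(f) allowed
Total allowed: 5 of 6.

5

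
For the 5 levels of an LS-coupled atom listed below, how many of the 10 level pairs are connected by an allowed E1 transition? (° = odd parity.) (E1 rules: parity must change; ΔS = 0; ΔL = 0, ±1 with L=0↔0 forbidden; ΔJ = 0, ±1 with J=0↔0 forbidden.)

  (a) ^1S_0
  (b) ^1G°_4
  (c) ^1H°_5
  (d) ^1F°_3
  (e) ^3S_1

0

(a)–(b): forbidden (ΔL, ΔJ).
(a)–(c): forbidden (ΔL, ΔJ).
(a)–(d): forbidden (ΔL, ΔJ).
(a)–(e): forbidden (parity, ΔS, ΔL).
(b)–(c): forbidden (parity).
(b)–(d): forbidden (parity).
(b)–(e): forbidden (ΔS, ΔL, ΔJ).
(c)–(d): forbidden (parity, ΔL, ΔJ).
(c)–(e): forbidden (ΔS, ΔL, ΔJ).
(d)–(e): forbidden (ΔS, ΔL, ΔJ).
Allowed pairs: 0 of 10.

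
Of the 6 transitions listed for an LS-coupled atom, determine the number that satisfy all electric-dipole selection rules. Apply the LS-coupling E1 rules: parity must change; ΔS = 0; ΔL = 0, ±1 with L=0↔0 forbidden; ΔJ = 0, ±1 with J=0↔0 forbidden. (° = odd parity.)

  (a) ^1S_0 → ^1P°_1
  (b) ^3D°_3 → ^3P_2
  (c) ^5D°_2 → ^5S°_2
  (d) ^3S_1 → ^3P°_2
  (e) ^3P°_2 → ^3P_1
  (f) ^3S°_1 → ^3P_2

(a) allowed
(b) allowed
(c) forbidden (parity, ΔL fail)
(d) allowed
(e) allowed
(f) allowed
Total allowed: 5 of 6.

5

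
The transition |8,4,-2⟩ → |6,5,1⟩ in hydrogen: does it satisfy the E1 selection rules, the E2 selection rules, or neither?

neither

Δl = 5 − 4 = +1; l_i + l_f = 9.
Δm_l = +3.
E1 (Δl = ±1, |Δm_l| ≤ 1): not satisfied.
E2 (Δl = 0,±2, l_i+l_f ≥ 2, |Δm_l| ≤ 2): not satisfied.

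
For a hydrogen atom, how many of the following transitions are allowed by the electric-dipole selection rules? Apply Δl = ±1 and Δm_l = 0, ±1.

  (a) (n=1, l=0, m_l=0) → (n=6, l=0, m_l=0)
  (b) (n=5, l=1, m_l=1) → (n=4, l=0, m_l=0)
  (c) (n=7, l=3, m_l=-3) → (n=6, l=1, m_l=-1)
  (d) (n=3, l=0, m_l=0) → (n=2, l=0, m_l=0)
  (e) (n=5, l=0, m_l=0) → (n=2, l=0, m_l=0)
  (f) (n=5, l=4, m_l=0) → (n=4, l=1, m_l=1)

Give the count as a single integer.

1

(a) forbidden — Δl = +0 (E1 requires Δl = ±1)
(b) allowed
(c) forbidden — Δl = -2 (E1 requires Δl = ±1); Δm_l = +2 (E1 requires Δm_l = 0, ±1)
(d) forbidden — Δl = +0 (E1 requires Δl = ±1)
(e) forbidden — Δl = +0 (E1 requires Δl = ±1)
(f) forbidden — Δl = -3 (E1 requires Δl = ±1)
Total allowed: 1 of 6.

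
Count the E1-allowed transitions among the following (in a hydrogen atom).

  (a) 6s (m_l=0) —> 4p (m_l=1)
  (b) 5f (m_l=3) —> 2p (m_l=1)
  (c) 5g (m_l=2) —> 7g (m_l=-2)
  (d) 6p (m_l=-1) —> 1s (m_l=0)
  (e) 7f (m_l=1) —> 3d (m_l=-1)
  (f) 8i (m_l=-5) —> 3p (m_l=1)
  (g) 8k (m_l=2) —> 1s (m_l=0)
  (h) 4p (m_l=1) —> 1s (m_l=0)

3

(a) allowed
(b) forbidden — Δl = -2 (E1 requires Δl = ±1); Δm_l = -2 (E1 requires Δm_l = 0, ±1)
(c) forbidden — Δl = +0 (E1 requires Δl = ±1); Δm_l = -4 (E1 requires Δm_l = 0, ±1)
(d) allowed
(e) forbidden — Δm_l = -2 (E1 requires Δm_l = 0, ±1)
(f) forbidden — Δl = -5 (E1 requires Δl = ±1); Δm_l = +6 (E1 requires Δm_l = 0, ±1)
(g) forbidden — Δl = -7 (E1 requires Δl = ±1); Δm_l = -2 (E1 requires Δm_l = 0, ±1)
(h) allowed
Total allowed: 3 of 8.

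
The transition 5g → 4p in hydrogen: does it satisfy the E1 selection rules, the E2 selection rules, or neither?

neither

Δl = 1 − 4 = -3; l_i + l_f = 5.
E1 (Δl = ±1): not satisfied.
E2 (Δl = 0,±2, l_i+l_f ≥ 2): not satisfied.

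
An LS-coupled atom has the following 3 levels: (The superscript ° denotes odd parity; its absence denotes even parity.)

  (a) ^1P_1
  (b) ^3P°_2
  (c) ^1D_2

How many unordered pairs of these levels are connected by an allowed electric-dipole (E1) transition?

(a)–(b): forbidden (ΔS).
(a)–(c): forbidden (parity).
(b)–(c): forbidden (ΔS).
Allowed pairs: 0 of 3.

0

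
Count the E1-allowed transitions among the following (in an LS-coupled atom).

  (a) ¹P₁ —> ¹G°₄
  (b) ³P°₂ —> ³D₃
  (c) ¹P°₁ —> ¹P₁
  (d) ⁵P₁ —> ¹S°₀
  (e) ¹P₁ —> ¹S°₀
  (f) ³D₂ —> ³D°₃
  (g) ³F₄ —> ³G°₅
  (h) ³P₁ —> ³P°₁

(a) forbidden (ΔL, ΔJ fail)
(b) allowed
(c) allowed
(d) forbidden (ΔS fails)
(e) allowed
(f) allowed
(g) allowed
(h) allowed
Total allowed: 6 of 8.

6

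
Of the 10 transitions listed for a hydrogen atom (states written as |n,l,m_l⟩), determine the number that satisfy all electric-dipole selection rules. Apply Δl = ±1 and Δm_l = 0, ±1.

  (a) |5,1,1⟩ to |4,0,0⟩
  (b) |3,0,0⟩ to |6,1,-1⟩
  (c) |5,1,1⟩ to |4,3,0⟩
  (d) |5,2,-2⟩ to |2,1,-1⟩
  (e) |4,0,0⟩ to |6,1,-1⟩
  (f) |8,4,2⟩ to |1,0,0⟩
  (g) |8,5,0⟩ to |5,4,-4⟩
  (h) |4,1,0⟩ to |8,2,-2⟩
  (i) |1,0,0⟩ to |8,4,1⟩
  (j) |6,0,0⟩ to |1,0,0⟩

(a) allowed
(b) allowed
(c) forbidden — Δl = +2 (E1 requires Δl = ±1)
(d) allowed
(e) allowed
(f) forbidden — Δl = -4 (E1 requires Δl = ±1); Δm_l = -2 (E1 requires Δm_l = 0, ±1)
(g) forbidden — Δm_l = -4 (E1 requires Δm_l = 0, ±1)
(h) forbidden — Δm_l = -2 (E1 requires Δm_l = 0, ±1)
(i) forbidden — Δl = +4 (E1 requires Δl = ±1)
(j) forbidden — Δl = +0 (E1 requires Δl = ±1)
Total allowed: 4 of 10.

4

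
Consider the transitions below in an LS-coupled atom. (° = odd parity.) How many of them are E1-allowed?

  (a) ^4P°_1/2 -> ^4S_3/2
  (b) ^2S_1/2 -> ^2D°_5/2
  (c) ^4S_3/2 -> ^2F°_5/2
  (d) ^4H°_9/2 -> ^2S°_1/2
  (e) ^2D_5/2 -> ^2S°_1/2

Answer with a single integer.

1

(a) allowed
(b) forbidden (ΔL, ΔJ fail)
(c) forbidden (ΔS, ΔL fail)
(d) forbidden (parity, ΔS, ΔL, ΔJ fail)
(e) forbidden (ΔL, ΔJ fail)
Total allowed: 1 of 5.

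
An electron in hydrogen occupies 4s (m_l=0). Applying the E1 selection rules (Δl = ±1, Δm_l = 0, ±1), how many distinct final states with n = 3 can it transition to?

E1 requires Δl = ±1, so l_f ∈ {-1, 1}; with 0 ≤ l_f ≤ n_f−1 = 2, the allowed l_f values are {1}.
For l_f = 1: m_f ∈ {m_i−1, m_i, m_i+1} ∩ [−1, 1] = {-1, 0, 1} → 3 states.
Total: 3.

3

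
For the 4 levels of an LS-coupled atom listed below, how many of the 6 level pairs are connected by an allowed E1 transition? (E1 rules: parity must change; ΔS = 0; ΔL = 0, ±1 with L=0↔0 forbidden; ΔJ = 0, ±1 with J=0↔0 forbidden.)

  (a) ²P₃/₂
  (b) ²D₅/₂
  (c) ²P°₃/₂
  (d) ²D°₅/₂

(a)–(b): forbidden (parity).
(a)–(c): allowed.
(a)–(d): allowed.
(b)–(c): allowed.
(b)–(d): allowed.
(c)–(d): forbidden (parity).
Allowed pairs: 4 of 6.

4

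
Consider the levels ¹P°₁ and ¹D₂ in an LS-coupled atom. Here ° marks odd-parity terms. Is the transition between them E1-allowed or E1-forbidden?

Parity must change: odd → even — passes.
ΔS = 0: S: 0 → 0 — passes.
ΔL = 0, ±1 (not L=0↔0): L: 1 → 2, ΔL = +1 — passes.
ΔJ = 0, ±1 (not J=0↔0): J: 1 → 2, ΔJ = +1 — passes.
All four E1 rules are satisfied.

allowed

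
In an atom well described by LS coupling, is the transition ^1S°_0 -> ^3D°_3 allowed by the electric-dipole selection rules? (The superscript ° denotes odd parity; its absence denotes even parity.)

forbidden

Initial level: S=0, L=0, J=0, parity odd. Final level: S=1, L=2, J=3, parity odd.
ΔJ = 0, ±1 (not J=0↔0): J: 0 → 3, ΔJ = +3 — ✗.
Parity must change: odd → odd — ✗.
ΔL = 0, ±1 (not L=0↔0): L: 0 → 2, ΔL = +2 — ✗.
ΔS = 0: S: 0 → 1 — ✗.
Rule(s) violated: parity, ΔS, ΔL, ΔJ.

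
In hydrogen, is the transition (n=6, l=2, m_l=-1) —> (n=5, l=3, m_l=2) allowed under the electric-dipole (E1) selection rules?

forbidden

Initial l = 2, final l = 3, so Δl = +1. E1 requires Δl = ±1: ok.
Δm_l = 2 − (-1) = +3. E1 requires Δm_l = 0, ±1: fails.
The transition is electric-dipole forbidden.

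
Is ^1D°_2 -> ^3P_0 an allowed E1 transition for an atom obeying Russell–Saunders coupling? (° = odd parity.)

Reading off the term symbols: S 0→1, L 2→1, J 2→0, parity odd→even.
ΔJ = 0, ±1 (not J=0↔0): J: 2 → 0, ΔJ = -2 — violated.
ΔL = 0, ±1 (not L=0↔0): L: 2 → 1, ΔL = -1 — satisfied.
ΔS = 0: S: 0 → 1 — violated.
Parity must change: odd → even — satisfied.
Rule(s) violated: ΔS, ΔJ.

forbidden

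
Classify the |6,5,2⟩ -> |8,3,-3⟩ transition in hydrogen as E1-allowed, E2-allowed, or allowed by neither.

neither

Δl = 3 − 5 = -2; l_i + l_f = 8.
Δm_l = -5.
E1 (Δl = ±1, |Δm_l| ≤ 1): not satisfied.
E2 (Δl = 0,±2, l_i+l_f ≥ 2, |Δm_l| ≤ 2): not satisfied.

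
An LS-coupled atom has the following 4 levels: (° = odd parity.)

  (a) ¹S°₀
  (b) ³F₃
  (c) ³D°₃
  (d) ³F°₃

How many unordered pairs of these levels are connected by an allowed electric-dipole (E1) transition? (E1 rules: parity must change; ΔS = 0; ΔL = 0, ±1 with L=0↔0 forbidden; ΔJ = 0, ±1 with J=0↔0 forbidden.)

2

(a)–(b): forbidden (ΔS, ΔL, ΔJ).
(a)–(c): forbidden (parity, ΔS, ΔL, ΔJ).
(a)–(d): forbidden (parity, ΔS, ΔL, ΔJ).
(b)–(c): allowed.
(b)–(d): allowed.
(c)–(d): forbidden (parity).
Allowed pairs: 2 of 6.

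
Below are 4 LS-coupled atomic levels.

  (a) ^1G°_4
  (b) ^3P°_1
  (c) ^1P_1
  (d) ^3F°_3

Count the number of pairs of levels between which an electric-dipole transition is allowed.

(a)–(b): forbidden (parity, ΔS, ΔL, ΔJ).
(a)–(c): forbidden (ΔL, ΔJ).
(a)–(d): forbidden (parity, ΔS).
(b)–(c): forbidden (ΔS).
(b)–(d): forbidden (parity, ΔL, ΔJ).
(c)–(d): forbidden (ΔS, ΔL, ΔJ).
Allowed pairs: 0 of 6.

0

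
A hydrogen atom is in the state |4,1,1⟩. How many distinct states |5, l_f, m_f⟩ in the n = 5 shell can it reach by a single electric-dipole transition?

4

E1 requires Δl = ±1, so l_f ∈ {0, 2}; with 0 ≤ l_f ≤ n_f−1 = 4, the allowed l_f values are {0, 2}.
For l_f = 0: m_f ∈ {m_i−1, m_i, m_i+1} ∩ [−0, 0] = {0} → 1 state.
For l_f = 2: m_f ∈ {m_i−1, m_i, m_i+1} ∩ [−2, 2] = {0, 1, 2} → 3 states.
Total: 4.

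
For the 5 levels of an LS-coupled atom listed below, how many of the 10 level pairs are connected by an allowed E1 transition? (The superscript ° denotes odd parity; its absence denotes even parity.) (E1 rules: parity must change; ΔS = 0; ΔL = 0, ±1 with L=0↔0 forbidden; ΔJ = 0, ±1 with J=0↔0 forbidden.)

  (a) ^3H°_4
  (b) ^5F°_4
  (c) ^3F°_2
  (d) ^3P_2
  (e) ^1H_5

0

(a)–(b): forbidden (parity, ΔS, ΔL).
(a)–(c): forbidden (parity, ΔL, ΔJ).
(a)–(d): forbidden (ΔL, ΔJ).
(a)–(e): forbidden (ΔS).
(b)–(c): forbidden (parity, ΔS, ΔJ).
(b)–(d): forbidden (ΔS, ΔL, ΔJ).
(b)–(e): forbidden (ΔS, ΔL).
(c)–(d): forbidden (ΔL).
(c)–(e): forbidden (ΔS, ΔL, ΔJ).
(d)–(e): forbidden (parity, ΔS, ΔL, ΔJ).
Allowed pairs: 0 of 10.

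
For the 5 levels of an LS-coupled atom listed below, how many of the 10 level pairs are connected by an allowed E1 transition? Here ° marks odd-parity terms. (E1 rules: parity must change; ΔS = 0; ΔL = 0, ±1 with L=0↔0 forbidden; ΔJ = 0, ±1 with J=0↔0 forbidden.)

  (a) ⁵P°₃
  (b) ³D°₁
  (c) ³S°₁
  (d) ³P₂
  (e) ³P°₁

(a)–(b): forbidden (parity, ΔS, ΔJ).
(a)–(c): forbidden (parity, ΔS, ΔJ).
(a)–(d): forbidden (ΔS).
(a)–(e): forbidden (parity, ΔS, ΔJ).
(b)–(c): forbidden (parity, ΔL).
(b)–(d): allowed.
(b)–(e): forbidden (parity).
(c)–(d): allowed.
(c)–(e): forbidden (parity).
(d)–(e): allowed.
Allowed pairs: 3 of 10.

3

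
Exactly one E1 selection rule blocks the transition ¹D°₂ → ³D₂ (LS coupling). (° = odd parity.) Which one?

the ΔS = 0 rule

Parity must change: odd → even — ok.
ΔS = 0: S: 0 → 1 — fails.
ΔL = 0, ±1 (not L=0↔0): L: 2 → 2, ΔL = +0 — ok.
ΔJ = 0, ±1 (not J=0↔0): J: 2 → 2, ΔJ = +0 — ok.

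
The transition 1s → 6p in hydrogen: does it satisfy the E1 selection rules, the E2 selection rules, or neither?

Δl = 1 − 0 = +1; l_i + l_f = 1.
E1 (Δl = ±1): satisfied.
E2 (Δl = 0,±2, l_i+l_f ≥ 2): not satisfied.

E1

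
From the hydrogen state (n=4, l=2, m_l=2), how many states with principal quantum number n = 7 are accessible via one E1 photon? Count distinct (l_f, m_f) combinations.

4

E1 requires Δl = ±1, so l_f ∈ {1, 3}; with 0 ≤ l_f ≤ n_f−1 = 6, the allowed l_f values are {1, 3}.
For l_f = 1: m_f ∈ {m_i−1, m_i, m_i+1} ∩ [−1, 1] = {1} → 1 state.
For l_f = 3: m_f ∈ {m_i−1, m_i, m_i+1} ∩ [−3, 3] = {1, 2, 3} → 3 states.
Total: 4.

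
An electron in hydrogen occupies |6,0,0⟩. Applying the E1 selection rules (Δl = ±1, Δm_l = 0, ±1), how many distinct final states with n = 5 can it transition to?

E1 requires Δl = ±1, so l_f ∈ {-1, 1}; with 0 ≤ l_f ≤ n_f−1 = 4, the allowed l_f values are {1}.
For l_f = 1: m_f ∈ {m_i−1, m_i, m_i+1} ∩ [−1, 1] = {-1, 0, 1} → 3 states.
Total: 3.

3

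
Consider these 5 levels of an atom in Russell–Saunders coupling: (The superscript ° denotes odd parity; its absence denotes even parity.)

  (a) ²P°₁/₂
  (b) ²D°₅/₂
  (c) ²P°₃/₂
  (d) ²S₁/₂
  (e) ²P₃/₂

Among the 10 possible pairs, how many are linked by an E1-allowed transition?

5

(a)–(b): forbidden (parity, ΔJ).
(a)–(c): forbidden (parity).
(a)–(d): allowed.
(a)–(e): allowed.
(b)–(c): forbidden (parity).
(b)–(d): forbidden (ΔL, ΔJ).
(b)–(e): allowed.
(c)–(d): allowed.
(c)–(e): allowed.
(d)–(e): forbidden (parity).
Allowed pairs: 5 of 10.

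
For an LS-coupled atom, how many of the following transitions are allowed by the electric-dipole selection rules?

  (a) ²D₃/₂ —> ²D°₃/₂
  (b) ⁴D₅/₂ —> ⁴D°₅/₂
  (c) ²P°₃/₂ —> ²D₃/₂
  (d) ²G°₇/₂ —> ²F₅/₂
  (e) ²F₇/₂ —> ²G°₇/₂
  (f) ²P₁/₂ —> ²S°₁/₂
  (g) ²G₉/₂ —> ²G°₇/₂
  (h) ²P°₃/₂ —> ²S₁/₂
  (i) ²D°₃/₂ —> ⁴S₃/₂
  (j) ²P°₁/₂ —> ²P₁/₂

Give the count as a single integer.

9

(a) allowed
(b) allowed
(c) allowed
(d) allowed
(e) allowed
(f) allowed
(g) allowed
(h) allowed
(i) forbidden (ΔS, ΔL fail)
(j) allowed
Total allowed: 9 of 10.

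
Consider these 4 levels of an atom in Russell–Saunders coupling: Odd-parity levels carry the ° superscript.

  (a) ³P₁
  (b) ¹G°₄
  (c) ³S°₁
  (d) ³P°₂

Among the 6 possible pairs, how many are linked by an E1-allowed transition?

2

(a)–(b): forbidden (ΔS, ΔL, ΔJ).
(a)–(c): allowed.
(a)–(d): allowed.
(b)–(c): forbidden (parity, ΔS, ΔL, ΔJ).
(b)–(d): forbidden (parity, ΔS, ΔL, ΔJ).
(c)–(d): forbidden (parity).
Allowed pairs: 2 of 6.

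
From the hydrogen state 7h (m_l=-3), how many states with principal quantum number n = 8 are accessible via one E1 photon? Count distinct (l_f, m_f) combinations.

6

E1 requires Δl = ±1, so l_f ∈ {4, 6}; with 0 ≤ l_f ≤ n_f−1 = 7, the allowed l_f values are {4, 6}.
For l_f = 4: m_f ∈ {m_i−1, m_i, m_i+1} ∩ [−4, 4] = {-4, -3, -2} → 3 states.
For l_f = 6: m_f ∈ {m_i−1, m_i, m_i+1} ∩ [−6, 6] = {-4, -3, -2} → 3 states.
Total: 6.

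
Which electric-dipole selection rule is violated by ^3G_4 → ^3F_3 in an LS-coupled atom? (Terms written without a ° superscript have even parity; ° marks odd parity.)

parity

Reading off the term symbols: S 1→1, L 4→3, J 4→3, parity even→even.
Parity must change: even → even — fails.
ΔS = 0: S: 1 → 1 — passes.
ΔL = 0, ±1 (not L=0↔0): L: 4 → 3, ΔL = -1 — passes.
ΔJ = 0, ±1 (not J=0↔0): J: 4 → 3, ΔJ = -1 — passes.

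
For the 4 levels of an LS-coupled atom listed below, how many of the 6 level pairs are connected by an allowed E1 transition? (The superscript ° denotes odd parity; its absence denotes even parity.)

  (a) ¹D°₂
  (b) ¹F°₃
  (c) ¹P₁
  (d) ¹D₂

3

(a)–(b): forbidden (parity).
(a)–(c): allowed.
(a)–(d): allowed.
(b)–(c): forbidden (ΔL, ΔJ).
(b)–(d): allowed.
(c)–(d): forbidden (parity).
Allowed pairs: 3 of 6.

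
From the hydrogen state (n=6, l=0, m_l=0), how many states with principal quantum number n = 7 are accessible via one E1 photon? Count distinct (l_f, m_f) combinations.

E1 requires Δl = ±1, so l_f ∈ {-1, 1}; with 0 ≤ l_f ≤ n_f−1 = 6, the allowed l_f values are {1}.
For l_f = 1: m_f ∈ {m_i−1, m_i, m_i+1} ∩ [−1, 1] = {-1, 0, 1} → 3 states.
Total: 3.

3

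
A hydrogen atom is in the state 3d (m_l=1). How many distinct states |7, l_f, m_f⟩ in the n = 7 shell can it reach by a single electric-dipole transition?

E1 requires Δl = ±1, so l_f ∈ {1, 3}; with 0 ≤ l_f ≤ n_f−1 = 6, the allowed l_f values are {1, 3}.
For l_f = 1: m_f ∈ {m_i−1, m_i, m_i+1} ∩ [−1, 1] = {0, 1} → 2 states.
For l_f = 3: m_f ∈ {m_i−1, m_i, m_i+1} ∩ [−3, 3] = {0, 1, 2} → 3 states.
Total: 5.

5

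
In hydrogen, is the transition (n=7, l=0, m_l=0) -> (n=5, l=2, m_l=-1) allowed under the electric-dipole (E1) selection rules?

l: 0 → 2 (Δl = +2). Δl = ±1 fails.
Δm_l = -1 − (0) = -1. E1 requires Δm_l = 0, ±1: ok.
The transition is electric-dipole forbidden.

forbidden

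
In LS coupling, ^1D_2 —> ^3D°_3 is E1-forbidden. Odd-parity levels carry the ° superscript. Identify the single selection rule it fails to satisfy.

the ΔS = 0 rule

Initial level: S=0, L=2, J=2, parity even. Final level: S=1, L=2, J=3, parity odd.
Parity must change: even → odd — satisfied.
ΔS = 0: S: 0 → 1 — violated.
ΔL = 0, ±1 (not L=0↔0): L: 2 → 2, ΔL = +0 — satisfied.
ΔJ = 0, ±1 (not J=0↔0): J: 2 → 3, ΔJ = +1 — satisfied.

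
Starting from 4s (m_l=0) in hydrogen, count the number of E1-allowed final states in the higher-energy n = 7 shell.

3

E1 requires Δl = ±1, so l_f ∈ {-1, 1}; with 0 ≤ l_f ≤ n_f−1 = 6, the allowed l_f values are {1}.
For l_f = 1: m_f ∈ {m_i−1, m_i, m_i+1} ∩ [−1, 1] = {-1, 0, 1} → 3 states.
Total: 3.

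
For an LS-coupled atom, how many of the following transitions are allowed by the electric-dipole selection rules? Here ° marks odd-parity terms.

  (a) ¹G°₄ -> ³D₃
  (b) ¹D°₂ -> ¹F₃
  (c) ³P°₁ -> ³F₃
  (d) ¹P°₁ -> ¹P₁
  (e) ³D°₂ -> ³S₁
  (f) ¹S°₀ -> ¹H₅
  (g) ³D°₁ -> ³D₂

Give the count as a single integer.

3

(a) forbidden (ΔS, ΔL fail)
(b) allowed
(c) forbidden (ΔL, ΔJ fail)
(d) allowed
(e) forbidden (ΔL fails)
(f) forbidden (ΔL, ΔJ fail)
(g) allowed
Total allowed: 3 of 7.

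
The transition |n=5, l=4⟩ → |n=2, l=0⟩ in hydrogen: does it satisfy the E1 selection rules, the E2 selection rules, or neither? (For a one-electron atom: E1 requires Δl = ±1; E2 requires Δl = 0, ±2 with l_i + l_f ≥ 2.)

Δl = 0 − 4 = -4; l_i + l_f = 4.
E1 (Δl = ±1): not satisfied.
E2 (Δl = 0,±2, l_i+l_f ≥ 2): not satisfied.

neither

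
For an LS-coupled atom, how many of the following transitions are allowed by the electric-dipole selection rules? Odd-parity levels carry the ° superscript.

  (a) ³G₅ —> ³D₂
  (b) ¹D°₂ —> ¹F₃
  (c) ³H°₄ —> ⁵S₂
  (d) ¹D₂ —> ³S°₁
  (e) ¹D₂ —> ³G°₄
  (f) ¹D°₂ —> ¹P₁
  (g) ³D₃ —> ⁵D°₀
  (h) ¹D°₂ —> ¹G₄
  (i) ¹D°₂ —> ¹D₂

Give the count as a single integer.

(a) forbidden (parity, ΔL, ΔJ fail)
(b) allowed
(c) forbidden (ΔS, ΔL, ΔJ fail)
(d) forbidden (ΔS, ΔL fail)
(e) forbidden (ΔS, ΔL, ΔJ fail)
(f) allowed
(g) forbidden (ΔS, ΔJ fail)
(h) forbidden (ΔL, ΔJ fail)
(i) allowed
Total allowed: 3 of 9.

3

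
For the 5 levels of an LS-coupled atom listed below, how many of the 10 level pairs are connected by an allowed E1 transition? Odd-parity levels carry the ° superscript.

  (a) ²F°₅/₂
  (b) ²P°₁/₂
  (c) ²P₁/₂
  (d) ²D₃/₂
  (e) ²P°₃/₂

5

(a)–(b): forbidden (parity, ΔL, ΔJ).
(a)–(c): forbidden (ΔL, ΔJ).
(a)–(d): allowed.
(a)–(e): forbidden (parity, ΔL).
(b)–(c): allowed.
(b)–(d): allowed.
(b)–(e): forbidden (parity).
(c)–(d): forbidden (parity).
(c)–(e): allowed.
(d)–(e): allowed.
Allowed pairs: 5 of 10.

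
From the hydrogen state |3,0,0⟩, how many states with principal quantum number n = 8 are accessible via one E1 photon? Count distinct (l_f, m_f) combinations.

3

E1 requires Δl = ±1, so l_f ∈ {-1, 1}; with 0 ≤ l_f ≤ n_f−1 = 7, the allowed l_f values are {1}.
For l_f = 1: m_f ∈ {m_i−1, m_i, m_i+1} ∩ [−1, 1] = {-1, 0, 1} → 3 states.
Total: 3.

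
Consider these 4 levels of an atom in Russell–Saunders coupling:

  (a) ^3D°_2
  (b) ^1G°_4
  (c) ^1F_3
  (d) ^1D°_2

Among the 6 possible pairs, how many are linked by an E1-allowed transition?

2

(a)–(b): forbidden (parity, ΔS, ΔL, ΔJ).
(a)–(c): forbidden (ΔS).
(a)–(d): forbidden (parity, ΔS).
(b)–(c): allowed.
(b)–(d): forbidden (parity, ΔL, ΔJ).
(c)–(d): allowed.
Allowed pairs: 2 of 6.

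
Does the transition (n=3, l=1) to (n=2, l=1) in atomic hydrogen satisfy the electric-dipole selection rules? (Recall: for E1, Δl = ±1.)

forbidden

Δl = 1 − 1 = +0; the E1 rule Δl = ±1 is violated.
The transition is electric-dipole forbidden.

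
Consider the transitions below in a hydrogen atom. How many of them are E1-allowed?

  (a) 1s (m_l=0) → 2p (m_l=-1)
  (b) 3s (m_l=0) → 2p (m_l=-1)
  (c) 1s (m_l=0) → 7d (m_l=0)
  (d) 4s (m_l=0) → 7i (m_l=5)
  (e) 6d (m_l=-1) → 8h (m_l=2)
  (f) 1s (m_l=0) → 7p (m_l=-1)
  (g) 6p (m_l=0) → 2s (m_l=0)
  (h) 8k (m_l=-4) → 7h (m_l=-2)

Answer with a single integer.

(a) allowed
(b) allowed
(c) forbidden — Δl = +2 (E1 requires Δl = ±1)
(d) forbidden — Δl = +6 (E1 requires Δl = ±1); Δm_l = +5 (E1 requires Δm_l = 0, ±1)
(e) forbidden — Δl = +3 (E1 requires Δl = ±1); Δm_l = +3 (E1 requires Δm_l = 0, ±1)
(f) allowed
(g) allowed
(h) forbidden — Δl = -2 (E1 requires Δl = ±1); Δm_l = +2 (E1 requires Δm_l = 0, ±1)
Total allowed: 4 of 8.

4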